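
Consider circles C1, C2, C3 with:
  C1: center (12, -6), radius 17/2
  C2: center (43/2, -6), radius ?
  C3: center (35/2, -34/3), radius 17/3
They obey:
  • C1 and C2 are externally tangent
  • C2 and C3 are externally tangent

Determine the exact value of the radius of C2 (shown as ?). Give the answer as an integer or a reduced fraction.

1

1. [ext C1·C2]  r_C2² + 17r_C2 − 18 = 0  ⇒  r_C2 = 1 (r>0 drops 1)
2. [ext C2·C3]  r_C2² + (34/3)r_C2 − 37/3 = 0  ⇒  r_C2 = 1 (r>0 drops 1)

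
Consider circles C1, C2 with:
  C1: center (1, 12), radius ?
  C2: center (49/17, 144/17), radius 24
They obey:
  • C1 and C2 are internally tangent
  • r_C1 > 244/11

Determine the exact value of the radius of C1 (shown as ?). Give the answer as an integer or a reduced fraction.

28

1. [int C1,C2]  r_C1² − 48r_C1 + 560 = 0  ⇒  r_C1 = 20 or 28
2. given r_C1 > 244/11: keep 28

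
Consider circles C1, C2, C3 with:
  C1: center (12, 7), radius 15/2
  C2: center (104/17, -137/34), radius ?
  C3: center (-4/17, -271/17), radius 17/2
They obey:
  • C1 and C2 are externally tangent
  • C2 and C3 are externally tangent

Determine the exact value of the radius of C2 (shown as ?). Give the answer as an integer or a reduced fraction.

1. [ext C1·C2]  r_C2² + 15r_C2 − 100 = 0  ⇒  r_C2 = 5 (r>0 drops 1)
2. [ext C2·C3]  r_C2² + 17r_C2 − 110 = 0  ⇒  r_C2 = 5 (r>0 drops 1)

5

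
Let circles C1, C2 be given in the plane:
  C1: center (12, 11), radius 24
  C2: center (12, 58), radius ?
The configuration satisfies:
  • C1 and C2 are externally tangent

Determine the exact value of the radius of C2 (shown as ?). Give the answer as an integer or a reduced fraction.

23

1. [ext C1·C2]  r_C2² + 48r_C2 − 1633 = 0  ⇒  r_C2 = 23 (r>0 drops 1)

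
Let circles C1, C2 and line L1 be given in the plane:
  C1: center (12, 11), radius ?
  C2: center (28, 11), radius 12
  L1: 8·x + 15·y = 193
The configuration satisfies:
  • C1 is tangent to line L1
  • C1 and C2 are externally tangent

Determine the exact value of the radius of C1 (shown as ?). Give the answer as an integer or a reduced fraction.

1. [C1‖L1]  r_C1² − 16 = 0  ⇒  r_C1 = 4 (r>0 drops 1)
2. [ext C1·C2]  r_C1² + 24r_C1 − 112 = 0  ⇒  r_C1 = 4 (r>0 drops 1)

4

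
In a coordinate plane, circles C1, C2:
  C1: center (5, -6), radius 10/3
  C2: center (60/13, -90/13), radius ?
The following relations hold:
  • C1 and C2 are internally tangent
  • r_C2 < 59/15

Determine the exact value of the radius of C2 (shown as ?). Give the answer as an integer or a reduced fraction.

7/3

1. [int C1,C2]  r_C2² − (20/3)r_C2 + 91/9 = 0  ⇒  r_C2 = 7/3 or 13/3
2. given r_C2 < 59/15: keep 7/3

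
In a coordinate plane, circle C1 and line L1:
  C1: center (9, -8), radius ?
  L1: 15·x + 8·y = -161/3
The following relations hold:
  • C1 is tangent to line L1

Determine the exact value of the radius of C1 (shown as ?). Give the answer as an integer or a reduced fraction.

1. [C1‖L1]  r_C1² − 484/9 = 0  ⇒  r_C1 = 22/3 (r>0 drops 1)

22/3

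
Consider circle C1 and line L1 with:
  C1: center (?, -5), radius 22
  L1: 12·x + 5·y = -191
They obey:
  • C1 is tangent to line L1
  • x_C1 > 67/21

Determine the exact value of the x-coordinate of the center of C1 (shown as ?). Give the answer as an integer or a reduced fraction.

10

1. [C1‖L1]  x_C1² + (83/3)x_C1 − 1130/3 = 0  ⇒  x_C1 = -113/3 or 10
2. given x_C1 > 67/21: keep 10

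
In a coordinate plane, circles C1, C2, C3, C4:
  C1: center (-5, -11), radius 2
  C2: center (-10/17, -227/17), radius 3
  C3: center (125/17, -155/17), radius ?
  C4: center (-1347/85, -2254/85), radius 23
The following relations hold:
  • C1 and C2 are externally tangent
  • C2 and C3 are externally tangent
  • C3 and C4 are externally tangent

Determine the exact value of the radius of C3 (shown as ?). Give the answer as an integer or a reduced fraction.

6

1. [ext C2·C3]  r_C3² + 6r_C3 − 72 = 0  ⇒  r_C3 = 6 (r>0 drops 1)
2. [ext C3·C4]  r_C3² + 46r_C3 − 312 = 0  ⇒  r_C3 = 6 (r>0 drops 1)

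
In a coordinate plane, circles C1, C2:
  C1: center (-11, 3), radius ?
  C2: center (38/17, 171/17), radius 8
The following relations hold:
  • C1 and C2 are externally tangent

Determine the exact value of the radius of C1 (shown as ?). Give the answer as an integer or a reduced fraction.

7

1. [ext C1·C2]  r_C1² + 16r_C1 − 161 = 0  ⇒  r_C1 = 7 (r>0 drops 1)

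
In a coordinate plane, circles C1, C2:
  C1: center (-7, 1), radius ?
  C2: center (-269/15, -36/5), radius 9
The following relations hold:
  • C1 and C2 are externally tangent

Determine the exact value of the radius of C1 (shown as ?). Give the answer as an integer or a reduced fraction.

14/3

1. [ext C1·C2]  r_C1² + 18r_C1 − 952/9 = 0  ⇒  r_C1 = 14/3 (r>0 drops 1)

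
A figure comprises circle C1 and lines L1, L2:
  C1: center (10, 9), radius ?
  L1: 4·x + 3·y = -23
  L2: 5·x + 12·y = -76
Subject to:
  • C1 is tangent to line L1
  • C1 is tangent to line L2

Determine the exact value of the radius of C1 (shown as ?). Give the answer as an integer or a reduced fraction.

1. [C1‖L1]  r_C1² − 324 = 0  ⇒  r_C1 = 18 (r>0 drops 1)
2. [C1‖L2]  r_C1² − 324 = 0  ⇒  r_C1 = 18 (r>0 drops 1)

18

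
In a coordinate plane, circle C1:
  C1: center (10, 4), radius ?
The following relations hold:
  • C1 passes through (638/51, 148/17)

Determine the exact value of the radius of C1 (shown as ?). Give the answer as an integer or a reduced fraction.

1. [C1∋P]  r_C1² − 256/9 = 0  ⇒  r_C1 = 16/3 (r>0 drops 1)

16/3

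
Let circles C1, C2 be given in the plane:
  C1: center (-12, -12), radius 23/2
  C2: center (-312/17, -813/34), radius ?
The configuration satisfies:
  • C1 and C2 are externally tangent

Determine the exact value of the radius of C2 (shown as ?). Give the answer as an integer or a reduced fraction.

2

1. [ext C1·C2]  r_C2² + 23r_C2 − 50 = 0  ⇒  r_C2 = 2 (r>0 drops 1)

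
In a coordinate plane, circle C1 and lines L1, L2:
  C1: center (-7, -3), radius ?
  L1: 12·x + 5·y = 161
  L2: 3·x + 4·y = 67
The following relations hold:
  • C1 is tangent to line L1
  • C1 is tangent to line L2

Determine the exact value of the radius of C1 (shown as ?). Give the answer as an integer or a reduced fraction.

20

1. [C1‖L1]  r_C1² − 400 = 0  ⇒  r_C1 = 20 (r>0 drops 1)
2. [C1‖L2]  r_C1² − 400 = 0  ⇒  r_C1 = 20 (r>0 drops 1)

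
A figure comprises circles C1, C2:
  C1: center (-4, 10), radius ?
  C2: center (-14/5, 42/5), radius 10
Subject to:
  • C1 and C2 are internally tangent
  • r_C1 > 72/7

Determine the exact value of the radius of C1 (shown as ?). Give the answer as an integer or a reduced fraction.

1. [int C1,C2]  r_C1² − 20r_C1 + 96 = 0  ⇒  r_C1 = 8 or 12
2. given r_C1 > 72/7: keep 12

12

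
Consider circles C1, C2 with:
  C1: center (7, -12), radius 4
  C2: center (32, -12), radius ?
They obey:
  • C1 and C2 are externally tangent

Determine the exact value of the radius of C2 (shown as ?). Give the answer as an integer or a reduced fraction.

1. [ext C1·C2]  r_C2² + 8r_C2 − 609 = 0  ⇒  r_C2 = 21 (r>0 drops 1)

21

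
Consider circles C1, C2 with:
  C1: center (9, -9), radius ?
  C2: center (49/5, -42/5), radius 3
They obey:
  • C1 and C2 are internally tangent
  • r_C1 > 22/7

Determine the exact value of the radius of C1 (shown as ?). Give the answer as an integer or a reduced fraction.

1. [int C1,C2]  r_C1² − 6r_C1 + 8 = 0  ⇒  r_C1 = 2 or 4
2. given r_C1 > 22/7: keep 4

4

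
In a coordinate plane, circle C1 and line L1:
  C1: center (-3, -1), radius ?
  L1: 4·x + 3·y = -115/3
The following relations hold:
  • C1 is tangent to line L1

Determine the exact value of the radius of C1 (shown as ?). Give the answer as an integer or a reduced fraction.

1. [C1‖L1]  r_C1² − 196/9 = 0  ⇒  r_C1 = 14/3 (r>0 drops 1)

14/3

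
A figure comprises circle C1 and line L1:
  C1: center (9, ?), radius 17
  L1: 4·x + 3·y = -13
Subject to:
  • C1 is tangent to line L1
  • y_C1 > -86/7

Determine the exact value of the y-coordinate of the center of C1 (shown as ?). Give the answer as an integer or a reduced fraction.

12

1. [C1‖L1]  y_C1² + (98/3)y_C1 − 536 = 0  ⇒  y_C1 = -134/3 or 12
2. given y_C1 > -86/7: keep 12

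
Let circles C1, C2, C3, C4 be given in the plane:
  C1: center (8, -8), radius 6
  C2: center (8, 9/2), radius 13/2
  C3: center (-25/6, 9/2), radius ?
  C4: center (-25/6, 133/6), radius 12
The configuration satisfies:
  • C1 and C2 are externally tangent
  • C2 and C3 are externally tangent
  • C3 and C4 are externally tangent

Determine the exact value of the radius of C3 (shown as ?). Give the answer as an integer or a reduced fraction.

1. [ext C2·C3]  r_C3² + 13r_C3 − 952/9 = 0  ⇒  r_C3 = 17/3 (r>0 drops 1)
2. [ext C3·C4]  r_C3² + 24r_C3 − 1513/9 = 0  ⇒  r_C3 = 17/3 (r>0 drops 1)

17/3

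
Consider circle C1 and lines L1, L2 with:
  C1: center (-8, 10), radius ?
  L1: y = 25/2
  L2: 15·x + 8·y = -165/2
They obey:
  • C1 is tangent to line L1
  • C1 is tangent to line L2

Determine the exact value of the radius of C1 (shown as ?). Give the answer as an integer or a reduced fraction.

5/2

1. [C1‖L1]  r_C1² − 25/4 = 0  ⇒  r_C1 = 5/2 (r>0 drops 1)
2. [C1‖L2]  r_C1² − 25/4 = 0  ⇒  r_C1 = 5/2 (r>0 drops 1)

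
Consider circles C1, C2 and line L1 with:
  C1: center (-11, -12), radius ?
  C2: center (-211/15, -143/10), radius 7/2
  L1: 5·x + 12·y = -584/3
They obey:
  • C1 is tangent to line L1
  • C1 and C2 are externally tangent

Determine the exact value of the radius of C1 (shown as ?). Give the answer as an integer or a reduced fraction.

1/3

1. [C1‖L1]  r_C1² − 1/9 = 0  ⇒  r_C1 = 1/3 (r>0 drops 1)
2. [ext C1·C2]  r_C1² + 7r_C1 − 22/9 = 0  ⇒  r_C1 = 1/3 (r>0 drops 1)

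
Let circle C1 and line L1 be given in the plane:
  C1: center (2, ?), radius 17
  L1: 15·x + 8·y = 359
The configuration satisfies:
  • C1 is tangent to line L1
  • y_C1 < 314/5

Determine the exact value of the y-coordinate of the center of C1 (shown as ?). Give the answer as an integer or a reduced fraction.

1. [C1‖L1]  y_C1² − (329/4)y_C1 + 1545/4 = 0  ⇒  y_C1 = 5 or 309/4
2. given y_C1 < 314/5: keep 5

5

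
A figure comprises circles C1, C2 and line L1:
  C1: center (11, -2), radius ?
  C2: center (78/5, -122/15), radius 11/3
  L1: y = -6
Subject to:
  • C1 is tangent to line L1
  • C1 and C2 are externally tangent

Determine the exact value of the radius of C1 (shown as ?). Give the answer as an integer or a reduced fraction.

1. [C1‖L1]  r_C1² − 16 = 0  ⇒  r_C1 = 4 (r>0 drops 1)
2. [ext C1·C2]  r_C1² + (22/3)r_C1 − 136/3 = 0  ⇒  r_C1 = 4 (r>0 drops 1)

4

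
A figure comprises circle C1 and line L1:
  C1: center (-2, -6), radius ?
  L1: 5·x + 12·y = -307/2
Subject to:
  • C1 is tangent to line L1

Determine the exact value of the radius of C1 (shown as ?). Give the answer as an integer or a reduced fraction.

11/2

1. [C1‖L1]  r_C1² − 121/4 = 0  ⇒  r_C1 = 11/2 (r>0 drops 1)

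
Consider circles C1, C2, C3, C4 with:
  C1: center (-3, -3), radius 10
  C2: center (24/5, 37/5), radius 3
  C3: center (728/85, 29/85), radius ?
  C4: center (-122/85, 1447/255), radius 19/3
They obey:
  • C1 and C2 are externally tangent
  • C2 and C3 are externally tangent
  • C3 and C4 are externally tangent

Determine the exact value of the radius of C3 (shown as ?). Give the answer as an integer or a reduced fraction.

5

1. [ext C2·C3]  r_C3² + 6r_C3 − 55 = 0  ⇒  r_C3 = 5 (r>0 drops 1)
2. [ext C3·C4]  r_C3² + (38/3)r_C3 − 265/3 = 0  ⇒  r_C3 = 5 (r>0 drops 1)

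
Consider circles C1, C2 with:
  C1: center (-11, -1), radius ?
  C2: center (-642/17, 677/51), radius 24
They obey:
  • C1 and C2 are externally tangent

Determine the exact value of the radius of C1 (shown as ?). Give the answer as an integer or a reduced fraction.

19/3

1. [ext C1·C2]  r_C1² + 48r_C1 − 3097/9 = 0  ⇒  r_C1 = 19/3 (r>0 drops 1)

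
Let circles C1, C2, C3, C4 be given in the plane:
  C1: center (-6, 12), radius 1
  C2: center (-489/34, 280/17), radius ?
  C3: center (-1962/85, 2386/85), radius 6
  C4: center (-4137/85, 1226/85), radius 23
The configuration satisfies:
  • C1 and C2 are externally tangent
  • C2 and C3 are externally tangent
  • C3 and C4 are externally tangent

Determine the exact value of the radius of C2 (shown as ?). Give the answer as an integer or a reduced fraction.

17/2

1. [ext C1·C2]  r_C2² + 2r_C2 − 357/4 = 0  ⇒  r_C2 = 17/2 (r>0 drops 1)
2. [ext C2·C3]  r_C2² + 12r_C2 − 697/4 = 0  ⇒  r_C2 = 17/2 (r>0 drops 1)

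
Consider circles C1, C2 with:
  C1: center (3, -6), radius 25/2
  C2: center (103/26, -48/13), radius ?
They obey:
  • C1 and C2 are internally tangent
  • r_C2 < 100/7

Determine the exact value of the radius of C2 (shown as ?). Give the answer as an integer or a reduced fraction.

1. [int C1,C2]  r_C2² − 25r_C2 + 150 = 0  ⇒  r_C2 = 10 or 15
2. given r_C2 < 100/7: keep 10

10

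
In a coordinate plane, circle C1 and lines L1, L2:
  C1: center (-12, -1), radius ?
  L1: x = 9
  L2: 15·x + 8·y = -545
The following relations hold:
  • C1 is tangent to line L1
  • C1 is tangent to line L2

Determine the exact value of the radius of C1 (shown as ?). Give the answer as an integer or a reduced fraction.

21

1. [C1‖L1]  r_C1² − 441 = 0  ⇒  r_C1 = 21 (r>0 drops 1)
2. [C1‖L2]  r_C1² − 441 = 0  ⇒  r_C1 = 21 (r>0 drops 1)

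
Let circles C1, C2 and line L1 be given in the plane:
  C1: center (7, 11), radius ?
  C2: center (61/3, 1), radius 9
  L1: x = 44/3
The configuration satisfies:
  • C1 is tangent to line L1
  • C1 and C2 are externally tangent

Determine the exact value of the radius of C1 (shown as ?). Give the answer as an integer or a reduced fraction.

23/3

1. [C1‖L1]  r_C1² − 529/9 = 0  ⇒  r_C1 = 23/3 (r>0 drops 1)
2. [ext C1·C2]  r_C1² + 18r_C1 − 1771/9 = 0  ⇒  r_C1 = 23/3 (r>0 drops 1)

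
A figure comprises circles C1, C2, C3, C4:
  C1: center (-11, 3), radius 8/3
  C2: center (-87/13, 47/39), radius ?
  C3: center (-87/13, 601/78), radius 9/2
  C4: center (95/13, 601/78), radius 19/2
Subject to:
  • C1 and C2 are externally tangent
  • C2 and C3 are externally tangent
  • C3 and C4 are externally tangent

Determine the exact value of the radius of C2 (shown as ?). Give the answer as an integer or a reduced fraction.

2

1. [ext C1·C2]  r_C2² + (16/3)r_C2 − 44/3 = 0  ⇒  r_C2 = 2 (r>0 drops 1)
2. [ext C2·C3]  r_C2² + 9r_C2 − 22 = 0  ⇒  r_C2 = 2 (r>0 drops 1)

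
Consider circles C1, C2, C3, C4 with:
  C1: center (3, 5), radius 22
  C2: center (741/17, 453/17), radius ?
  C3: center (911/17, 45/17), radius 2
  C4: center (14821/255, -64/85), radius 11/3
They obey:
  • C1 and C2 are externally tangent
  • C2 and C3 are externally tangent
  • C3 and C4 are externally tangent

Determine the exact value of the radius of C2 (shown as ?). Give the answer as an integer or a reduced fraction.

24

1. [ext C1·C2]  r_C2² + 44r_C2 − 1632 = 0  ⇒  r_C2 = 24 (r>0 drops 1)
2. [ext C2·C3]  r_C2² + 4r_C2 − 672 = 0  ⇒  r_C2 = 24 (r>0 drops 1)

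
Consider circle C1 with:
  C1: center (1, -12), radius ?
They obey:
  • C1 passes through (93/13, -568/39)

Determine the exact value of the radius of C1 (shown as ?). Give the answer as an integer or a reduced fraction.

20/3

1. [C1∋P]  r_C1² − 400/9 = 0  ⇒  r_C1 = 20/3 (r>0 drops 1)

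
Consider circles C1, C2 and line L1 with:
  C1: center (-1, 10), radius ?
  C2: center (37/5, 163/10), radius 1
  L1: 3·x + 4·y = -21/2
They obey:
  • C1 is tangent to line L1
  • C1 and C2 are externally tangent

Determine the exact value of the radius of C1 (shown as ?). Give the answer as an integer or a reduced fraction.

19/2

1. [C1‖L1]  r_C1² − 361/4 = 0  ⇒  r_C1 = 19/2 (r>0 drops 1)
2. [ext C1·C2]  r_C1² + 2r_C1 − 437/4 = 0  ⇒  r_C1 = 19/2 (r>0 drops 1)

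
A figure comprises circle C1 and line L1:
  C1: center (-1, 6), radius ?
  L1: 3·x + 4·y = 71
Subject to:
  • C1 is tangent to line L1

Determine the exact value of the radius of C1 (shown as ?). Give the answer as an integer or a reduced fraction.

1. [C1‖L1]  r_C1² − 100 = 0  ⇒  r_C1 = 10 (r>0 drops 1)

10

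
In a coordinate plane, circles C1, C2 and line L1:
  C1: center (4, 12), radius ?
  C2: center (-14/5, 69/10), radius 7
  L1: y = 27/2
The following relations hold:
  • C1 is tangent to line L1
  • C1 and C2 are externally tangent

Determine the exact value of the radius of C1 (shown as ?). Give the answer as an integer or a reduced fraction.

3/2

1. [C1‖L1]  r_C1² − 9/4 = 0  ⇒  r_C1 = 3/2 (r>0 drops 1)
2. [ext C1·C2]  r_C1² + 14r_C1 − 93/4 = 0  ⇒  r_C1 = 3/2 (r>0 drops 1)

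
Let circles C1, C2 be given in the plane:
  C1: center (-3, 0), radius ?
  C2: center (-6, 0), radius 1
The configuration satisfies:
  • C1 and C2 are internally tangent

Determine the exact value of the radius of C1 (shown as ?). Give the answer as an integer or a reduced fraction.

4

1. [int C1,C2]  r_C1² − 2r_C1 − 8 = 0  ⇒  r_C1 = 4 (r>0 drops 1)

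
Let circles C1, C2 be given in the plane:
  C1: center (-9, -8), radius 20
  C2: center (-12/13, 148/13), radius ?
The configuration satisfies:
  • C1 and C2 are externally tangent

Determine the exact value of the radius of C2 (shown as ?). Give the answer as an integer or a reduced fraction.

1. [ext C1·C2]  r_C2² + 40r_C2 − 41 = 0  ⇒  r_C2 = 1 (r>0 drops 1)

1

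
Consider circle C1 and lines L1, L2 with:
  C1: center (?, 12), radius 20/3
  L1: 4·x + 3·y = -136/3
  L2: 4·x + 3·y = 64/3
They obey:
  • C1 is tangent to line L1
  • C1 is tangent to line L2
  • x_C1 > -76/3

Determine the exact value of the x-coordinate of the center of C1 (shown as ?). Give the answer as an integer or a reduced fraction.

1. [C1‖L1]  x_C1² + (122/3)x_C1 + 344 = 0  ⇒  x_C1 = -86/3 or -12
2. [C1‖L2]  x_C1² + (22/3)x_C1 − 56 = 0  ⇒  x_C1 = -12 or 14/3

-12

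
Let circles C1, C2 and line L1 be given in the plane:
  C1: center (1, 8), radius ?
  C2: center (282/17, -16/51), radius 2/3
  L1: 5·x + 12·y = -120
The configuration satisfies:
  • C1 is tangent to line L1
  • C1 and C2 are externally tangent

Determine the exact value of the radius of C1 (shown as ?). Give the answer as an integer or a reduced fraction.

1. [C1‖L1]  r_C1² − 289 = 0  ⇒  r_C1 = 17 (r>0 drops 1)
2. [ext C1·C2]  r_C1² + (4/3)r_C1 − 935/3 = 0  ⇒  r_C1 = 17 (r>0 drops 1)

17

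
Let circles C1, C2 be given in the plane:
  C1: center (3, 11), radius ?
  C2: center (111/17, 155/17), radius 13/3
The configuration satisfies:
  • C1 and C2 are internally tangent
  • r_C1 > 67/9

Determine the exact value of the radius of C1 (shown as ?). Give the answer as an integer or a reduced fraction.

25/3

1. [int C1,C2]  r_C1² − (26/3)r_C1 + 25/9 = 0  ⇒  r_C1 = 1/3 or 25/3
2. given r_C1 > 67/9: keep 25/3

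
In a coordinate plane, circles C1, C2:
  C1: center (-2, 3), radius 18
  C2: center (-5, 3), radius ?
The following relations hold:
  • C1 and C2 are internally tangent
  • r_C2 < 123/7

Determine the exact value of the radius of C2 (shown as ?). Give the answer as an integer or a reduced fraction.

15

1. [int C1,C2]  r_C2² − 36r_C2 + 315 = 0  ⇒  r_C2 = 15 or 21
2. given r_C2 < 123/7: keep 15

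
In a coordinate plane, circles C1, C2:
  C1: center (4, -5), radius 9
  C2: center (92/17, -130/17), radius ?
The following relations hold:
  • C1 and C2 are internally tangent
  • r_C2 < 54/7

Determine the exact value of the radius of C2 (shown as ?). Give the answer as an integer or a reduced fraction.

1. [int C1,C2]  r_C2² − 18r_C2 + 72 = 0  ⇒  r_C2 = 6 or 12
2. given r_C2 < 54/7: keep 6

6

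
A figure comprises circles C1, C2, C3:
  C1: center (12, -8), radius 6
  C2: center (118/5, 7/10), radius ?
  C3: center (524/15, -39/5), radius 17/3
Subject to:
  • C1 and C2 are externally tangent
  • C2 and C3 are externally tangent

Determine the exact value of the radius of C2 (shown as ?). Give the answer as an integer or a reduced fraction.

1. [ext C1·C2]  r_C2² + 12r_C2 − 697/4 = 0  ⇒  r_C2 = 17/2 (r>0 drops 1)
2. [ext C2·C3]  r_C2² + (34/3)r_C2 − 2023/12 = 0  ⇒  r_C2 = 17/2 (r>0 drops 1)

17/2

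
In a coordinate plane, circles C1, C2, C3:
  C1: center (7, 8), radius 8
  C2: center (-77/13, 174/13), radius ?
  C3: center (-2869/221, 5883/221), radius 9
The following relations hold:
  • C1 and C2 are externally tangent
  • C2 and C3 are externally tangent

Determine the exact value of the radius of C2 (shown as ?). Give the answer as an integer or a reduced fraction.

6

1. [ext C1·C2]  r_C2² + 16r_C2 − 132 = 0  ⇒  r_C2 = 6 (r>0 drops 1)
2. [ext C2·C3]  r_C2² + 18r_C2 − 144 = 0  ⇒  r_C2 = 6 (r>0 drops 1)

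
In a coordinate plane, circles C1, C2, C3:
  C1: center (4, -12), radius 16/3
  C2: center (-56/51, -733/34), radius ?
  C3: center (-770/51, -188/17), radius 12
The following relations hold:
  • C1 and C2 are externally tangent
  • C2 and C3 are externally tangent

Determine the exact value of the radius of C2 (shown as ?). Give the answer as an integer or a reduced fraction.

1. [ext C1·C2]  r_C2² + (32/3)r_C2 − 1067/12 = 0  ⇒  r_C2 = 11/2 (r>0 drops 1)
2. [ext C2·C3]  r_C2² + 24r_C2 − 649/4 = 0  ⇒  r_C2 = 11/2 (r>0 drops 1)

11/2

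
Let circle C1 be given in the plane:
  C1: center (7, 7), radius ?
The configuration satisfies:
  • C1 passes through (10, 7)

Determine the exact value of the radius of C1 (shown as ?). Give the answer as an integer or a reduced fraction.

3

1. [C1∋P]  r_C1² − 9 = 0  ⇒  r_C1 = 3 (r>0 drops 1)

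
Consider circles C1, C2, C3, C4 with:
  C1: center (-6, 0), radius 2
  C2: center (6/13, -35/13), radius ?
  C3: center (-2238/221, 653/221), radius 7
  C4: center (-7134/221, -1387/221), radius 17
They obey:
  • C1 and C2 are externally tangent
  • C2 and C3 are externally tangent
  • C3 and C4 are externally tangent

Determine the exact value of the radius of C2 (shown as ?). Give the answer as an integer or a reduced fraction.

5

1. [ext C1·C2]  r_C2² + 4r_C2 − 45 = 0  ⇒  r_C2 = 5 (r>0 drops 1)
2. [ext C2·C3]  r_C2² + 14r_C2 − 95 = 0  ⇒  r_C2 = 5 (r>0 drops 1)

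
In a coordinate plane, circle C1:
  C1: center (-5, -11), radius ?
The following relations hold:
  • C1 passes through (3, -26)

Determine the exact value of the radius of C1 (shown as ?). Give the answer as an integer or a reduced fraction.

1. [C1∋P]  r_C1² − 289 = 0  ⇒  r_C1 = 17 (r>0 drops 1)

17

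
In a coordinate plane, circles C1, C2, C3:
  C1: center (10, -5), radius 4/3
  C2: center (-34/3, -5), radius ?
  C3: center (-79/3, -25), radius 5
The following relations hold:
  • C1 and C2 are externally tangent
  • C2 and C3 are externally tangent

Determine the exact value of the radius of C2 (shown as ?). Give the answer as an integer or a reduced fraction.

1. [ext C1·C2]  r_C2² + (8/3)r_C2 − 1360/3 = 0  ⇒  r_C2 = 20 (r>0 drops 1)
2. [ext C2·C3]  r_C2² + 10r_C2 − 600 = 0  ⇒  r_C2 = 20 (r>0 drops 1)

20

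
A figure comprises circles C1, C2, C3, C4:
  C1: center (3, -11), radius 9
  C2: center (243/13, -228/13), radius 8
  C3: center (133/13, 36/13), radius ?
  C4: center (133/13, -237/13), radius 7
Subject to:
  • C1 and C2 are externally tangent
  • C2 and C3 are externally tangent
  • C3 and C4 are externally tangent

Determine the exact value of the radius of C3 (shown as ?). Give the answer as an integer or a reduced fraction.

14

1. [ext C2·C3]  r_C3² + 16r_C3 − 420 = 0  ⇒  r_C3 = 14 (r>0 drops 1)
2. [ext C3·C4]  r_C3² + 14r_C3 − 392 = 0  ⇒  r_C3 = 14 (r>0 drops 1)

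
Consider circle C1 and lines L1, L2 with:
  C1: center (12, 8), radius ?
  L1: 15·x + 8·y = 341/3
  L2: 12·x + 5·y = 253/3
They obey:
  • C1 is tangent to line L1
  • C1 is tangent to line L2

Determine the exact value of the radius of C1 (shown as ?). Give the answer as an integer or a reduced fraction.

1. [C1‖L1]  r_C1² − 529/9 = 0  ⇒  r_C1 = 23/3 (r>0 drops 1)
2. [C1‖L2]  r_C1² − 529/9 = 0  ⇒  r_C1 = 23/3 (r>0 drops 1)

23/3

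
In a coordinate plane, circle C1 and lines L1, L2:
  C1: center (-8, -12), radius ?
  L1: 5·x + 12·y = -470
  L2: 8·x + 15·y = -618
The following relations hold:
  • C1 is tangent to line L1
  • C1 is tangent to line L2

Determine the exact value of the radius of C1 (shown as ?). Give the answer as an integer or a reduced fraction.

22

1. [C1‖L1]  r_C1² − 484 = 0  ⇒  r_C1 = 22 (r>0 drops 1)
2. [C1‖L2]  r_C1² − 484 = 0  ⇒  r_C1 = 22 (r>0 drops 1)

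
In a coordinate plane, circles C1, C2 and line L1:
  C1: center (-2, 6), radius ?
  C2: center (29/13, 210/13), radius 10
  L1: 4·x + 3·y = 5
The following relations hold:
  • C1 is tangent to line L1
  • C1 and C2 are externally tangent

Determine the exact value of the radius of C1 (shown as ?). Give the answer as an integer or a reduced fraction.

1

1. [C1‖L1]  r_C1² − 1 = 0  ⇒  r_C1 = 1 (r>0 drops 1)
2. [ext C1·C2]  r_C1² + 20r_C1 − 21 = 0  ⇒  r_C1 = 1 (r>0 drops 1)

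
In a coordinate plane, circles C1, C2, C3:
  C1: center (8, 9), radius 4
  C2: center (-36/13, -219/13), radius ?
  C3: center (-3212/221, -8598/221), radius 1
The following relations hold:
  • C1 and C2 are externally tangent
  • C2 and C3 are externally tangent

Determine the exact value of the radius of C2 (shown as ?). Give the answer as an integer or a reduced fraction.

24

1. [ext C1·C2]  r_C2² + 8r_C2 − 768 = 0  ⇒  r_C2 = 24 (r>0 drops 1)
2. [ext C2·C3]  r_C2² + 2r_C2 − 624 = 0  ⇒  r_C2 = 24 (r>0 drops 1)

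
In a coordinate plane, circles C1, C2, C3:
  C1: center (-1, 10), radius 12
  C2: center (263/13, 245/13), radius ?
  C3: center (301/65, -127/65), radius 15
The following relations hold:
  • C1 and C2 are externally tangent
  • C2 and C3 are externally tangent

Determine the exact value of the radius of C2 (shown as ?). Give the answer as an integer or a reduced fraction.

1. [ext C1·C2]  r_C2² + 24r_C2 − 385 = 0  ⇒  r_C2 = 11 (r>0 drops 1)
2. [ext C2·C3]  r_C2² + 30r_C2 − 451 = 0  ⇒  r_C2 = 11 (r>0 drops 1)

11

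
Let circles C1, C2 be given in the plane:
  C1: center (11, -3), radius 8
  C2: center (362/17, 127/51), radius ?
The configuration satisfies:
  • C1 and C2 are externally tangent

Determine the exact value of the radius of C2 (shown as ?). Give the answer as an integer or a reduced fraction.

1. [ext C1·C2]  r_C2² + 16r_C2 − 649/9 = 0  ⇒  r_C2 = 11/3 (r>0 drops 1)

11/3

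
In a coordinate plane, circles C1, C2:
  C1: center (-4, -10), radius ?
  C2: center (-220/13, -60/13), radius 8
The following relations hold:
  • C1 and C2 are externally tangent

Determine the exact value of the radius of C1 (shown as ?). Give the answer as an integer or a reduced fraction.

6

1. [ext C1·C2]  r_C1² + 16r_C1 − 132 = 0  ⇒  r_C1 = 6 (r>0 drops 1)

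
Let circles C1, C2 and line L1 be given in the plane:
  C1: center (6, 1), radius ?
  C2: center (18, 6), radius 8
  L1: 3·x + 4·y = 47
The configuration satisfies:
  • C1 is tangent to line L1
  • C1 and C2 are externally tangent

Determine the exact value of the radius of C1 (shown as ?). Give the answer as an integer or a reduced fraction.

1. [C1‖L1]  r_C1² − 25 = 0  ⇒  r_C1 = 5 (r>0 drops 1)
2. [ext C1·C2]  r_C1² + 16r_C1 − 105 = 0  ⇒  r_C1 = 5 (r>0 drops 1)

5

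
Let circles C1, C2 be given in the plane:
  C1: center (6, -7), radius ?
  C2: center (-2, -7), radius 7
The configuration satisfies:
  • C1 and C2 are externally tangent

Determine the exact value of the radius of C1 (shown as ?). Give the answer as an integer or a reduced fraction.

1

1. [ext C1·C2]  r_C1² + 14r_C1 − 15 = 0  ⇒  r_C1 = 1 (r>0 drops 1)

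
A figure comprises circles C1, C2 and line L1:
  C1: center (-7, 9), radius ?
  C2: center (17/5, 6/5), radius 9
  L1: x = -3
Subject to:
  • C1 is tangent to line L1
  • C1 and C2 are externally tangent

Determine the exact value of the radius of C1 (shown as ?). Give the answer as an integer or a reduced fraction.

1. [C1‖L1]  r_C1² − 16 = 0  ⇒  r_C1 = 4 (r>0 drops 1)
2. [ext C1·C2]  r_C1² + 18r_C1 − 88 = 0  ⇒  r_C1 = 4 (r>0 drops 1)

4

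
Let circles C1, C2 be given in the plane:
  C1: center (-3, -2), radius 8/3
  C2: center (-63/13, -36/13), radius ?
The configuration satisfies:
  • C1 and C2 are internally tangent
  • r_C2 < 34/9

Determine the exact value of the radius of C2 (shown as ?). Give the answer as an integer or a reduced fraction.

2/3

1. [int C1,C2]  r_C2² − (16/3)r_C2 + 28/9 = 0  ⇒  r_C2 = 2/3 or 14/3
2. given r_C2 < 34/9: keep 2/3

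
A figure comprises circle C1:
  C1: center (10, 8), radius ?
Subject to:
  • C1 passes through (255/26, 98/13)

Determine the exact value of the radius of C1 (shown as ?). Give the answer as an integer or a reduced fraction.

1/2

1. [C1∋P]  r_C1² − 1/4 = 0  ⇒  r_C1 = 1/2 (r>0 drops 1)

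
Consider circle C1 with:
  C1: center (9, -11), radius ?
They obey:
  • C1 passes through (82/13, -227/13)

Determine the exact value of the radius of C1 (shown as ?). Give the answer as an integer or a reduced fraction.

7

1. [C1∋P]  r_C1² − 49 = 0  ⇒  r_C1 = 7 (r>0 drops 1)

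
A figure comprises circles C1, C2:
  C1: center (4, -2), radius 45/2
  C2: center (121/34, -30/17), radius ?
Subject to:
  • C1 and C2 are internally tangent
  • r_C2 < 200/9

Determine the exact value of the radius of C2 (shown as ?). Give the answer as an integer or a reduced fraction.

22

1. [int C1,C2]  r_C2² − 45r_C2 + 506 = 0  ⇒  r_C2 = 22 or 23
2. given r_C2 < 200/9: keep 22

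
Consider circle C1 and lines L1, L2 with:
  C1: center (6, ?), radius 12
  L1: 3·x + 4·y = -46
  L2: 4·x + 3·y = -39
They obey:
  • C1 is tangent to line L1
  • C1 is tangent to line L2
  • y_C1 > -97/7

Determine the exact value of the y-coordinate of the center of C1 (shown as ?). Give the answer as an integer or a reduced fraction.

-1

1. [C1‖L1]  y_C1² + 32y_C1 + 31 = 0  ⇒  y_C1 = -31 or -1
2. [C1‖L2]  y_C1² + 42y_C1 + 41 = 0  ⇒  y_C1 = -41 or -1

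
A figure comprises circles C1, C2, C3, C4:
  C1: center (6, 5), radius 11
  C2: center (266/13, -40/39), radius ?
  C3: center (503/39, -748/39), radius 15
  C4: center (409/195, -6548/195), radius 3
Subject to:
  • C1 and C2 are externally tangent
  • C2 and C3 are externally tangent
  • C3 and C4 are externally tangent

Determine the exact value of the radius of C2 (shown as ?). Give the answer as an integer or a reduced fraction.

14/3

1. [ext C1·C2]  r_C2² + 22r_C2 − 1120/9 = 0  ⇒  r_C2 = 14/3 (r>0 drops 1)
2. [ext C2·C3]  r_C2² + 30r_C2 − 1456/9 = 0  ⇒  r_C2 = 14/3 (r>0 drops 1)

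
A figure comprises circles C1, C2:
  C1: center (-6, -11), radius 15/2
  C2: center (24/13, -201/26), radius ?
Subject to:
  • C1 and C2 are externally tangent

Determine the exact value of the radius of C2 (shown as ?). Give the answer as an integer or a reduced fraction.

1

1. [ext C1·C2]  r_C2² + 15r_C2 − 16 = 0  ⇒  r_C2 = 1 (r>0 drops 1)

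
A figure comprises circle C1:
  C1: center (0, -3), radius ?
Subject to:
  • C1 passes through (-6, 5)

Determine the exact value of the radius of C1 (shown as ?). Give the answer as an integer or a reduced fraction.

10

1. [C1∋P]  r_C1² − 100 = 0  ⇒  r_C1 = 10 (r>0 drops 1)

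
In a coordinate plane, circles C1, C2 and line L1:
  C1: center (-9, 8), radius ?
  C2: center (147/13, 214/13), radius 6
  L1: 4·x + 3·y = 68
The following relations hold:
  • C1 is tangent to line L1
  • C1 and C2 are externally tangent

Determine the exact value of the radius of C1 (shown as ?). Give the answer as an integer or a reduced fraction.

16

1. [C1‖L1]  r_C1² − 256 = 0  ⇒  r_C1 = 16 (r>0 drops 1)
2. [ext C1·C2]  r_C1² + 12r_C1 − 448 = 0  ⇒  r_C1 = 16 (r>0 drops 1)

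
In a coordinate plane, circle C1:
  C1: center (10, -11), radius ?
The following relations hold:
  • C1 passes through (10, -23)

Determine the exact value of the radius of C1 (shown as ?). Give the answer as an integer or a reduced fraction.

12

1. [C1∋P]  r_C1² − 144 = 0  ⇒  r_C1 = 12 (r>0 drops 1)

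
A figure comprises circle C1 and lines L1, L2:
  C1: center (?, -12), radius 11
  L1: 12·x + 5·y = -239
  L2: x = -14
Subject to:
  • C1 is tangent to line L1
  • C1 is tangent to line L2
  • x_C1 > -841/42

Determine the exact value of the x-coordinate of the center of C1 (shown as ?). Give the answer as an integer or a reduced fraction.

-3

1. [C1‖L1]  x_C1² + (179/6)x_C1 + 161/2 = 0  ⇒  x_C1 = -161/6 or -3
2. [C1‖L2]  x_C1² + 28x_C1 + 75 = 0  ⇒  x_C1 = -25 or -3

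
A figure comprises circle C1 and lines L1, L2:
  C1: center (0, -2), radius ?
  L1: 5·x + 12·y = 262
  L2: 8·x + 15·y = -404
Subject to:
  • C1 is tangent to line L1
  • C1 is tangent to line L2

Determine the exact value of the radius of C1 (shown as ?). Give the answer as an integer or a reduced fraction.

1. [C1‖L1]  r_C1² − 484 = 0  ⇒  r_C1 = 22 (r>0 drops 1)
2. [C1‖L2]  r_C1² − 484 = 0  ⇒  r_C1 = 22 (r>0 drops 1)

22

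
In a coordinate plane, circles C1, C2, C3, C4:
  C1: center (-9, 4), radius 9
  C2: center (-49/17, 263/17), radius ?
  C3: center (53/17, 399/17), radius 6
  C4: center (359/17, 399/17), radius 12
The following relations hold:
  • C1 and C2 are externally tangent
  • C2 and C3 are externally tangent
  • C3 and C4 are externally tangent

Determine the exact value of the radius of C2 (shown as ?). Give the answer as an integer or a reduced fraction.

1. [ext C1·C2]  r_C2² + 18r_C2 − 88 = 0  ⇒  r_C2 = 4 (r>0 drops 1)
2. [ext C2·C3]  r_C2² + 12r_C2 − 64 = 0  ⇒  r_C2 = 4 (r>0 drops 1)

4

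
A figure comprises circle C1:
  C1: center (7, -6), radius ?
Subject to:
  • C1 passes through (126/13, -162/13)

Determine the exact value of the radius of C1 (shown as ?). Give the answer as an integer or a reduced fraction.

1. [C1∋P]  r_C1² − 49 = 0  ⇒  r_C1 = 7 (r>0 drops 1)

7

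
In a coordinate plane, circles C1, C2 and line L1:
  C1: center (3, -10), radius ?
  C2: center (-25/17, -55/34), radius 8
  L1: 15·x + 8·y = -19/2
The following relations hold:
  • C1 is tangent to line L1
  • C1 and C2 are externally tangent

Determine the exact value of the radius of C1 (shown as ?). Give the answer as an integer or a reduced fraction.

1. [C1‖L1]  r_C1² − 9/4 = 0  ⇒  r_C1 = 3/2 (r>0 drops 1)
2. [ext C1·C2]  r_C1² + 16r_C1 − 105/4 = 0  ⇒  r_C1 = 3/2 (r>0 drops 1)

3/2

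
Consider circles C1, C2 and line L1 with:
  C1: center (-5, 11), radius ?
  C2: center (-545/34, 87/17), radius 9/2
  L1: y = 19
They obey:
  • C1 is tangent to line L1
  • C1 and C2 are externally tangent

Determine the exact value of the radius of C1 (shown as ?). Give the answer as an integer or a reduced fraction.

8

1. [C1‖L1]  r_C1² − 64 = 0  ⇒  r_C1 = 8 (r>0 drops 1)
2. [ext C1·C2]  r_C1² + 9r_C1 − 136 = 0  ⇒  r_C1 = 8 (r>0 drops 1)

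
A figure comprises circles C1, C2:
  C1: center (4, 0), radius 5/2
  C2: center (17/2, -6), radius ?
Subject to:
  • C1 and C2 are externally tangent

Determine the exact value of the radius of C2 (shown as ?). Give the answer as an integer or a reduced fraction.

1. [ext C1·C2]  r_C2² + 5r_C2 − 50 = 0  ⇒  r_C2 = 5 (r>0 drops 1)

5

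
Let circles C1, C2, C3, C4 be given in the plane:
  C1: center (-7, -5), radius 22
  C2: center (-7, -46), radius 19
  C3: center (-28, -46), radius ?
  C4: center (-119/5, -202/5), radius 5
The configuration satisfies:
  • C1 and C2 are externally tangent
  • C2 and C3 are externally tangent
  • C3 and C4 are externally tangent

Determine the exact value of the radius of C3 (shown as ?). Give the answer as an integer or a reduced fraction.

2

1. [ext C2·C3]  r_C3² + 38r_C3 − 80 = 0  ⇒  r_C3 = 2 (r>0 drops 1)
2. [ext C3·C4]  r_C3² + 10r_C3 − 24 = 0  ⇒  r_C3 = 2 (r>0 drops 1)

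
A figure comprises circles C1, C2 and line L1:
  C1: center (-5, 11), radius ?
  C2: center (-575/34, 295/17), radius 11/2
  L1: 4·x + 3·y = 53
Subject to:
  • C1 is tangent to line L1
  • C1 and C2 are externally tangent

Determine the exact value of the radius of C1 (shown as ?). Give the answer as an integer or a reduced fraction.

1. [C1‖L1]  r_C1² − 64 = 0  ⇒  r_C1 = 8 (r>0 drops 1)
2. [ext C1·C2]  r_C1² + 11r_C1 − 152 = 0  ⇒  r_C1 = 8 (r>0 drops 1)

8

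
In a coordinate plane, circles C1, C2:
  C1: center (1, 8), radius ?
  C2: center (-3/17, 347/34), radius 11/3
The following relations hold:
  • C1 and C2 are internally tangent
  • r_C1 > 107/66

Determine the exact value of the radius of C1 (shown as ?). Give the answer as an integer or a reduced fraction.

37/6

1. [int C1,C2]  r_C1² − (22/3)r_C1 + 259/36 = 0  ⇒  r_C1 = 7/6 or 37/6
2. given r_C1 > 107/66: keep 37/6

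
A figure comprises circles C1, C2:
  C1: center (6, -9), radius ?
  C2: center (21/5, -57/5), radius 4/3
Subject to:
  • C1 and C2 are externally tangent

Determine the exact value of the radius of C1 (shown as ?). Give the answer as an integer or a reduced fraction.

1. [ext C1·C2]  r_C1² + (8/3)r_C1 − 65/9 = 0  ⇒  r_C1 = 5/3 (r>0 drops 1)

5/3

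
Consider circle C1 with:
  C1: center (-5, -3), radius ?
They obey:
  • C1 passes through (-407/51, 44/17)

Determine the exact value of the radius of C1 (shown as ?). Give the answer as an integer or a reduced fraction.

1. [C1∋P]  r_C1² − 361/9 = 0  ⇒  r_C1 = 19/3 (r>0 drops 1)

19/3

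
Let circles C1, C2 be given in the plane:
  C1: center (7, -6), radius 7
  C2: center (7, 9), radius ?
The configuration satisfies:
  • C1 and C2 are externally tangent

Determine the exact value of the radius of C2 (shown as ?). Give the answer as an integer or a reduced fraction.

1. [ext C1·C2]  r_C2² + 14r_C2 − 176 = 0  ⇒  r_C2 = 8 (r>0 drops 1)

8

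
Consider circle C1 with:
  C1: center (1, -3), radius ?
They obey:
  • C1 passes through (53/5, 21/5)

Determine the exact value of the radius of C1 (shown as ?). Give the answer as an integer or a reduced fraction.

12

1. [C1∋P]  r_C1² − 144 = 0  ⇒  r_C1 = 12 (r>0 drops 1)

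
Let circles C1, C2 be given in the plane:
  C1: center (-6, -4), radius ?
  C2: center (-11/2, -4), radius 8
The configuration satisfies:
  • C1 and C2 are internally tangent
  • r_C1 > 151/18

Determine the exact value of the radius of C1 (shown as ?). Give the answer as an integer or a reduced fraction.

17/2

1. [int C1,C2]  r_C1² − 16r_C1 + 255/4 = 0  ⇒  r_C1 = 15/2 or 17/2
2. given r_C1 > 151/18: keep 17/2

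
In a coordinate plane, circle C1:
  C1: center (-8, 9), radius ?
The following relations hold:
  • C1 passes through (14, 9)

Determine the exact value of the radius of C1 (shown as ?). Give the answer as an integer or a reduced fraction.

1. [C1∋P]  r_C1² − 484 = 0  ⇒  r_C1 = 22 (r>0 drops 1)

22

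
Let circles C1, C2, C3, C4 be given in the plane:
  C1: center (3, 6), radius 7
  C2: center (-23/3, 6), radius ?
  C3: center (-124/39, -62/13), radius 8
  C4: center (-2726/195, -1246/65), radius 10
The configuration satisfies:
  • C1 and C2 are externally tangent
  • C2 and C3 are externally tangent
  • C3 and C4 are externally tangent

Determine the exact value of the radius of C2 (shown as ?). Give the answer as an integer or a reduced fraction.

11/3

1. [ext C1·C2]  r_C2² + 14r_C2 − 583/9 = 0  ⇒  r_C2 = 11/3 (r>0 drops 1)
2. [ext C2·C3]  r_C2² + 16r_C2 − 649/9 = 0  ⇒  r_C2 = 11/3 (r>0 drops 1)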